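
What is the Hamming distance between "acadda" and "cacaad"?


Comparing "acadda" and "cacaad" position by position:
  Position 0: 'a' vs 'c' => differ
  Position 1: 'c' vs 'a' => differ
  Position 2: 'a' vs 'c' => differ
  Position 3: 'd' vs 'a' => differ
  Position 4: 'd' vs 'a' => differ
  Position 5: 'a' vs 'd' => differ
Total differences (Hamming distance): 6

6


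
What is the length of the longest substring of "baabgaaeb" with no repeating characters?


Input: "baabgaaeb"
Sliding window (track last position of each char):
  Position 0 ('b'): window [0,0] length 1 -- new best
  Position 1 ('a'): window [0,1] length 2 -- new best
  Position 2 ('a'): repeat (last at 1), move window start to 2
  Position 2 ('a'): window [2,2] length 1
  Position 3 ('b'): window [2,3] length 2
  Position 4 ('g'): window [2,4] length 3 -- new best
  Position 5 ('a'): repeat (last at 2), move window start to 3
  Position 5 ('a'): window [3,5] length 3
  Position 6 ('a'): repeat (last at 5), move window start to 6
  Position 6 ('a'): window [6,6] length 1
  Position 7 ('e'): window [6,7] length 2
  Position 8 ('b'): window [6,8] length 3
Longest substring with no repeats: "abg" with length 3

3


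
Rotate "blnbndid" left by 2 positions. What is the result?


Input: "blnbndid", rotate left by 2
First 2 characters: "bl"
Remaining characters: "nbndid"
Concatenate remaining + first: "nbndid" + "bl" = "nbndidbl"

nbndidbl


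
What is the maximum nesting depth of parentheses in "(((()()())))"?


Input: "(((()()())))"
Tracking depth:
  Position 0 '(': depth becomes 1
  Position 1 '(': depth becomes 2
  Position 2 '(': depth becomes 3
  Position 3 '(': depth becomes 4
  Position 4 ')': depth becomes 3
  Position 5 '(': depth becomes 4
  Position 6 ')': depth becomes 3
  Position 7 '(': depth becomes 4
  Position 8 ')': depth becomes 3
  Position 9 ')': depth becomes 2
  Position 10 ')': depth becomes 1
  Position 11 ')': depth becomes 0
Maximum depth reached: 4

4


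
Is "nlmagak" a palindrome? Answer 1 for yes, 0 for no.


Input: nlmagak
Reversed: kagamln
  Compare pos 0 ('n') with pos 6 ('k'): MISMATCH
  Compare pos 1 ('l') with pos 5 ('a'): MISMATCH
  Compare pos 2 ('m') with pos 4 ('g'): MISMATCH
Result: not a palindrome

0


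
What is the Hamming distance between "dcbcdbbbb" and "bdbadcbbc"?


Comparing "dcbcdbbbb" and "bdbadcbbc" position by position:
  Position 0: 'd' vs 'b' => differ
  Position 1: 'c' vs 'd' => differ
  Position 2: 'b' vs 'b' => same
  Position 3: 'c' vs 'a' => differ
  Position 4: 'd' vs 'd' => same
  Position 5: 'b' vs 'c' => differ
  Position 6: 'b' vs 'b' => same
  Position 7: 'b' vs 'b' => same
  Position 8: 'b' vs 'c' => differ
Total differences (Hamming distance): 5

5


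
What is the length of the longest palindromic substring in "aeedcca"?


Input: "aeedcca"
Checking substrings for palindromes:
  [1:3] "ee" (len 2) => palindrome
  [4:6] "cc" (len 2) => palindrome
Longest palindromic substring: "ee" with length 2

2


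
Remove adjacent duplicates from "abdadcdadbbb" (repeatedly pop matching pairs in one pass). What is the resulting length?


Input: abdadcdadbbb
Stack-based adjacent duplicate removal:
  Read 'a': push. Stack: a
  Read 'b': push. Stack: ab
  Read 'd': push. Stack: abd
  Read 'a': push. Stack: abda
  Read 'd': push. Stack: abdad
  Read 'c': push. Stack: abdadc
  Read 'd': push. Stack: abdadcd
  Read 'a': push. Stack: abdadcda
  Read 'd': push. Stack: abdadcdad
  Read 'b': push. Stack: abdadcdadb
  Read 'b': matches stack top 'b' => pop. Stack: abdadcdad
  Read 'b': push. Stack: abdadcdadb
Final stack: "abdadcdadb" (length 10)

10


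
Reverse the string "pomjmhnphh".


Input: pomjmhnphh
Reading characters right to left:
  Position 9: 'h'
  Position 8: 'h'
  Position 7: 'p'
  Position 6: 'n'
  Position 5: 'h'
  Position 4: 'm'
  Position 3: 'j'
  Position 2: 'm'
  Position 1: 'o'
  Position 0: 'p'
Reversed: hhpnhmjmop

hhpnhmjmop


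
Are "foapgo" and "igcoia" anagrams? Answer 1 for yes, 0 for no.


Strings: "foapgo", "igcoia"
Sorted first:  afgoop
Sorted second: acgiio
Differ at position 1: 'f' vs 'c' => not anagrams

0


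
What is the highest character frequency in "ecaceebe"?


Input: ecaceebe
Character counts:
  'a': 1
  'b': 1
  'c': 2
  'e': 4
Maximum frequency: 4

4


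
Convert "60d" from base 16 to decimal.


Input: "60d" in base 16
Positional expansion:
  Digit '6' (value 6) x 16^2 = 1536
  Digit '0' (value 0) x 16^1 = 0
  Digit 'd' (value 13) x 16^0 = 13
Sum = 1549

1549


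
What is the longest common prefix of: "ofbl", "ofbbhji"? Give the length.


Words: ofbl, ofbbhji
  Position 0: all 'o' => match
  Position 1: all 'f' => match
  Position 2: all 'b' => match
  Position 3: ('l', 'b') => mismatch, stop
LCP = "ofb" (length 3)

3


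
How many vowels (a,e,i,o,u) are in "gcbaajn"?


Input: gcbaajn
Checking each character:
  'g' at position 0: consonant
  'c' at position 1: consonant
  'b' at position 2: consonant
  'a' at position 3: vowel (running total: 1)
  'a' at position 4: vowel (running total: 2)
  'j' at position 5: consonant
  'n' at position 6: consonant
Total vowels: 2

2


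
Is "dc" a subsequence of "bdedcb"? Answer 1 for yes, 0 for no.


Check if "dc" is a subsequence of "bdedcb"
Greedy scan:
  Position 0 ('b'): no match needed
  Position 1 ('d'): matches sub[0] = 'd'
  Position 2 ('e'): no match needed
  Position 3 ('d'): no match needed
  Position 4 ('c'): matches sub[1] = 'c'
  Position 5 ('b'): no match needed
All 2 characters matched => is a subsequence

1


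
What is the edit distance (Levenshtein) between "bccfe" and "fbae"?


Computing edit distance: "bccfe" -> "fbae"
DP table:
           f    b    a    e
      0    1    2    3    4
  b   1    1    1    2    3
  c   2    2    2    2    3
  c   3    3    3    3    3
  f   4    3    4    4    4
  e   5    4    4    5    4
Edit distance = dp[5][4] = 4

4


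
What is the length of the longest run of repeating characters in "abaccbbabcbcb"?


Input: "abaccbbabcbcb"
Scanning for longest run:
  Position 1 ('b'): new char, reset run to 1
  Position 2 ('a'): new char, reset run to 1
  Position 3 ('c'): new char, reset run to 1
  Position 4 ('c'): continues run of 'c', length=2
  Position 5 ('b'): new char, reset run to 1
  Position 6 ('b'): continues run of 'b', length=2
  Position 7 ('a'): new char, reset run to 1
  Position 8 ('b'): new char, reset run to 1
  Position 9 ('c'): new char, reset run to 1
  Position 10 ('b'): new char, reset run to 1
  Position 11 ('c'): new char, reset run to 1
  Position 12 ('b'): new char, reset run to 1
Longest run: 'c' with length 2

2


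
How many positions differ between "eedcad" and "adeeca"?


Comparing "eedcad" and "adeeca" position by position:
  Position 0: 'e' vs 'a' => DIFFER
  Position 1: 'e' vs 'd' => DIFFER
  Position 2: 'd' vs 'e' => DIFFER
  Position 3: 'c' vs 'e' => DIFFER
  Position 4: 'a' vs 'c' => DIFFER
  Position 5: 'd' vs 'a' => DIFFER
Positions that differ: 6

6


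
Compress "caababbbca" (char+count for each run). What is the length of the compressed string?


Input: caababbbca
Runs:
  'c' x 1 => "c1"
  'a' x 2 => "a2"
  'b' x 1 => "b1"
  'a' x 1 => "a1"
  'b' x 3 => "b3"
  'c' x 1 => "c1"
  'a' x 1 => "a1"
Compressed: "c1a2b1a1b3c1a1"
Compressed length: 14

14


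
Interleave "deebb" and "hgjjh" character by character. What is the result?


Interleaving "deebb" and "hgjjh":
  Position 0: 'd' from first, 'h' from second => "dh"
  Position 1: 'e' from first, 'g' from second => "eg"
  Position 2: 'e' from first, 'j' from second => "ej"
  Position 3: 'b' from first, 'j' from second => "bj"
  Position 4: 'b' from first, 'h' from second => "bh"
Result: dhegejbjbh

dhegejbjbh


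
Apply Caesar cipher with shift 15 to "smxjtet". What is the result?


Caesar cipher: shift "smxjtet" by 15
  's' (pos 18) + 15 = pos 7 = 'h'
  'm' (pos 12) + 15 = pos 1 = 'b'
  'x' (pos 23) + 15 = pos 12 = 'm'
  'j' (pos 9) + 15 = pos 24 = 'y'
  't' (pos 19) + 15 = pos 8 = 'i'
  'e' (pos 4) + 15 = pos 19 = 't'
  't' (pos 19) + 15 = pos 8 = 'i'
Result: hbmyiti

hbmyiti


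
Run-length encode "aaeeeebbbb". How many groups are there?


Input: aaeeeebbbb
Scanning for consecutive runs:
  Group 1: 'a' x 2 (positions 0-1)
  Group 2: 'e' x 4 (positions 2-5)
  Group 3: 'b' x 4 (positions 6-9)
Total groups: 3

3


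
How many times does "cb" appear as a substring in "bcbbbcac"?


Searching for "cb" in "bcbbbcac"
Scanning each position:
  Position 0: "bc" => no
  Position 1: "cb" => MATCH
  Position 2: "bb" => no
  Position 3: "bb" => no
  Position 4: "bc" => no
  Position 5: "ca" => no
  Position 6: "ac" => no
Total occurrences: 1

1


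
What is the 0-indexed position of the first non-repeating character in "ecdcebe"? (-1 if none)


Input: ecdcebe
Character frequencies:
  'b': 1
  'c': 2
  'd': 1
  'e': 3
Scanning left to right for freq == 1:
  Position 0 ('e'): freq=3, skip
  Position 1 ('c'): freq=2, skip
  Position 2 ('d'): unique! => answer = 2

2


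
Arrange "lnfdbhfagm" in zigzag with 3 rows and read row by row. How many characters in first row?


Zigzag "lnfdbhfagm" into 3 rows:
Placing characters:
  'l' => row 0
  'n' => row 1
  'f' => row 2
  'd' => row 1
  'b' => row 0
  'h' => row 1
  'f' => row 2
  'a' => row 1
  'g' => row 0
  'm' => row 1
Rows:
  Row 0: "lbg"
  Row 1: "ndham"
  Row 2: "ff"
First row length: 3

3


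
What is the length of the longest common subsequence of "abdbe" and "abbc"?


LCS of "abdbe" and "abbc"
DP table:
           a    b    b    c
      0    0    0    0    0
  a   0    1    1    1    1
  b   0    1    2    2    2
  d   0    1    2    2    2
  b   0    1    2    3    3
  e   0    1    2    3    3
LCS length = dp[5][4] = 3

3


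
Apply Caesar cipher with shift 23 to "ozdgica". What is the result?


Caesar cipher: shift "ozdgica" by 23
  'o' (pos 14) + 23 = pos 11 = 'l'
  'z' (pos 25) + 23 = pos 22 = 'w'
  'd' (pos 3) + 23 = pos 0 = 'a'
  'g' (pos 6) + 23 = pos 3 = 'd'
  'i' (pos 8) + 23 = pos 5 = 'f'
  'c' (pos 2) + 23 = pos 25 = 'z'
  'a' (pos 0) + 23 = pos 23 = 'x'
Result: lwadfzx

lwadfzx


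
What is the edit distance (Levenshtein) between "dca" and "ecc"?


Computing edit distance: "dca" -> "ecc"
DP table:
           e    c    c
      0    1    2    3
  d   1    1    2    3
  c   2    2    1    2
  a   3    3    2    2
Edit distance = dp[3][3] = 2

2


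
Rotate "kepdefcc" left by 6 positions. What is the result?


Input: "kepdefcc", rotate left by 6
First 6 characters: "kepdef"
Remaining characters: "cc"
Concatenate remaining + first: "cc" + "kepdef" = "cckepdef"

cckepdef


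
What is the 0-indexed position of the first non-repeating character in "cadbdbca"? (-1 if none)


Input: cadbdbca
Character frequencies:
  'a': 2
  'b': 2
  'c': 2
  'd': 2
Scanning left to right for freq == 1:
  Position 0 ('c'): freq=2, skip
  Position 1 ('a'): freq=2, skip
  Position 2 ('d'): freq=2, skip
  Position 3 ('b'): freq=2, skip
  Position 4 ('d'): freq=2, skip
  Position 5 ('b'): freq=2, skip
  Position 6 ('c'): freq=2, skip
  Position 7 ('a'): freq=2, skip
  No unique character found => answer = -1

-1


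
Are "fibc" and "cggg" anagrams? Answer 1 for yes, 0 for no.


Strings: "fibc", "cggg"
Sorted first:  bcfi
Sorted second: cggg
Differ at position 0: 'b' vs 'c' => not anagrams

0


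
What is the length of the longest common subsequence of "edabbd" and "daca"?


LCS of "edabbd" and "daca"
DP table:
           d    a    c    a
      0    0    0    0    0
  e   0    0    0    0    0
  d   0    1    1    1    1
  a   0    1    2    2    2
  b   0    1    2    2    2
  b   0    1    2    2    2
  d   0    1    2    2    2
LCS length = dp[6][4] = 2

2


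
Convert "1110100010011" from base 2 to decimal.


Input: "1110100010011" in base 2
Positional expansion:
  Digit '1' (value 1) x 2^12 = 4096
  Digit '1' (value 1) x 2^11 = 2048
  Digit '1' (value 1) x 2^10 = 1024
  Digit '0' (value 0) x 2^9 = 0
  Digit '1' (value 1) x 2^8 = 256
  Digit '0' (value 0) x 2^7 = 0
  Digit '0' (value 0) x 2^6 = 0
  Digit '0' (value 0) x 2^5 = 0
  Digit '1' (value 1) x 2^4 = 16
  Digit '0' (value 0) x 2^3 = 0
  Digit '0' (value 0) x 2^2 = 0
  Digit '1' (value 1) x 2^1 = 2
  Digit '1' (value 1) x 2^0 = 1
Sum = 7443

7443


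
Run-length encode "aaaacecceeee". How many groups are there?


Input: aaaacecceeee
Scanning for consecutive runs:
  Group 1: 'a' x 4 (positions 0-3)
  Group 2: 'c' x 1 (positions 4-4)
  Group 3: 'e' x 1 (positions 5-5)
  Group 4: 'c' x 2 (positions 6-7)
  Group 5: 'e' x 4 (positions 8-11)
Total groups: 5

5


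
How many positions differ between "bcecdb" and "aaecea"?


Comparing "bcecdb" and "aaecea" position by position:
  Position 0: 'b' vs 'a' => DIFFER
  Position 1: 'c' vs 'a' => DIFFER
  Position 2: 'e' vs 'e' => same
  Position 3: 'c' vs 'c' => same
  Position 4: 'd' vs 'e' => DIFFER
  Position 5: 'b' vs 'a' => DIFFER
Positions that differ: 4

4


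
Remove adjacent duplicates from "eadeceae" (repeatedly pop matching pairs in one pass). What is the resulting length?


Input: eadeceae
Stack-based adjacent duplicate removal:
  Read 'e': push. Stack: e
  Read 'a': push. Stack: ea
  Read 'd': push. Stack: ead
  Read 'e': push. Stack: eade
  Read 'c': push. Stack: eadec
  Read 'e': push. Stack: eadece
  Read 'a': push. Stack: eadecea
  Read 'e': push. Stack: eadeceae
Final stack: "eadeceae" (length 8)

8


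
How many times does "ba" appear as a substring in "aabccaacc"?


Searching for "ba" in "aabccaacc"
Scanning each position:
  Position 0: "aa" => no
  Position 1: "ab" => no
  Position 2: "bc" => no
  Position 3: "cc" => no
  Position 4: "ca" => no
  Position 5: "aa" => no
  Position 6: "ac" => no
  Position 7: "cc" => no
Total occurrences: 0

0


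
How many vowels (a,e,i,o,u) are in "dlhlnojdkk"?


Input: dlhlnojdkk
Checking each character:
  'd' at position 0: consonant
  'l' at position 1: consonant
  'h' at position 2: consonant
  'l' at position 3: consonant
  'n' at position 4: consonant
  'o' at position 5: vowel (running total: 1)
  'j' at position 6: consonant
  'd' at position 7: consonant
  'k' at position 8: consonant
  'k' at position 9: consonant
Total vowels: 1

1


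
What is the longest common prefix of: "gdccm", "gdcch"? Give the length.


Words: gdccm, gdcch
  Position 0: all 'g' => match
  Position 1: all 'd' => match
  Position 2: all 'c' => match
  Position 3: all 'c' => match
  Position 4: ('m', 'h') => mismatch, stop
LCP = "gdcc" (length 4)

4


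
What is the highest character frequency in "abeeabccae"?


Input: abeeabccae
Character counts:
  'a': 3
  'b': 2
  'c': 2
  'e': 3
Maximum frequency: 3

3


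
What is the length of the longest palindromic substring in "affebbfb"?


Input: "affebbfb"
Checking substrings for palindromes:
  [5:8] "bfb" (len 3) => palindrome
  [1:3] "ff" (len 2) => palindrome
  [4:6] "bb" (len 2) => palindrome
Longest palindromic substring: "bfb" with length 3

3


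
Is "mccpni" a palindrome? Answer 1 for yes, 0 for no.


Input: mccpni
Reversed: inpccm
  Compare pos 0 ('m') with pos 5 ('i'): MISMATCH
  Compare pos 1 ('c') with pos 4 ('n'): MISMATCH
  Compare pos 2 ('c') with pos 3 ('p'): MISMATCH
Result: not a palindrome

0


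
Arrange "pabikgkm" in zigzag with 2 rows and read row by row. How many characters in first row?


Zigzag "pabikgkm" into 2 rows:
Placing characters:
  'p' => row 0
  'a' => row 1
  'b' => row 0
  'i' => row 1
  'k' => row 0
  'g' => row 1
  'k' => row 0
  'm' => row 1
Rows:
  Row 0: "pbkk"
  Row 1: "aigm"
First row length: 4

4


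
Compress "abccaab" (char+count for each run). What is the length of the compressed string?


Input: abccaab
Runs:
  'a' x 1 => "a1"
  'b' x 1 => "b1"
  'c' x 2 => "c2"
  'a' x 2 => "a2"
  'b' x 1 => "b1"
Compressed: "a1b1c2a2b1"
Compressed length: 10

10


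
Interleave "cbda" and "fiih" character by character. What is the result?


Interleaving "cbda" and "fiih":
  Position 0: 'c' from first, 'f' from second => "cf"
  Position 1: 'b' from first, 'i' from second => "bi"
  Position 2: 'd' from first, 'i' from second => "di"
  Position 3: 'a' from first, 'h' from second => "ah"
Result: cfbidiah

cfbidiah


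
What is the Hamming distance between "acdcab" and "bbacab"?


Comparing "acdcab" and "bbacab" position by position:
  Position 0: 'a' vs 'b' => differ
  Position 1: 'c' vs 'b' => differ
  Position 2: 'd' vs 'a' => differ
  Position 3: 'c' vs 'c' => same
  Position 4: 'a' vs 'a' => same
  Position 5: 'b' vs 'b' => same
Total differences (Hamming distance): 3

3


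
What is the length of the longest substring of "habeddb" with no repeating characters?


Input: "habeddb"
Sliding window (track last position of each char):
  Position 0 ('h'): window [0,0] length 1 -- new best
  Position 1 ('a'): window [0,1] length 2 -- new best
  Position 2 ('b'): window [0,2] length 3 -- new best
  Position 3 ('e'): window [0,3] length 4 -- new best
  Position 4 ('d'): window [0,4] length 5 -- new best
  Position 5 ('d'): repeat (last at 4), move window start to 5
  Position 5 ('d'): window [5,5] length 1
  Position 6 ('b'): window [5,6] length 2
Longest substring with no repeats: "habed" with length 5

5


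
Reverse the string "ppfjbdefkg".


Input: ppfjbdefkg
Reading characters right to left:
  Position 9: 'g'
  Position 8: 'k'
  Position 7: 'f'
  Position 6: 'e'
  Position 5: 'd'
  Position 4: 'b'
  Position 3: 'j'
  Position 2: 'f'
  Position 1: 'p'
  Position 0: 'p'
Reversed: gkfedbjfpp

gkfedbjfpp


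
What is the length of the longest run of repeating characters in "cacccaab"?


Input: "cacccaab"
Scanning for longest run:
  Position 1 ('a'): new char, reset run to 1
  Position 2 ('c'): new char, reset run to 1
  Position 3 ('c'): continues run of 'c', length=2
  Position 4 ('c'): continues run of 'c', length=3
  Position 5 ('a'): new char, reset run to 1
  Position 6 ('a'): continues run of 'a', length=2
  Position 7 ('b'): new char, reset run to 1
Longest run: 'c' with length 3

3


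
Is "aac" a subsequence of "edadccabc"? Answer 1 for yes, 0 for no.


Check if "aac" is a subsequence of "edadccabc"
Greedy scan:
  Position 0 ('e'): no match needed
  Position 1 ('d'): no match needed
  Position 2 ('a'): matches sub[0] = 'a'
  Position 3 ('d'): no match needed
  Position 4 ('c'): no match needed
  Position 5 ('c'): no match needed
  Position 6 ('a'): matches sub[1] = 'a'
  Position 7 ('b'): no match needed
  Position 8 ('c'): matches sub[2] = 'c'
All 3 characters matched => is a subsequence

1


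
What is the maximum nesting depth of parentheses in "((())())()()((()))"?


Input: "((())())()()((()))"
Tracking depth:
  Position 0 '(': depth becomes 1
  Position 1 '(': depth becomes 2
  Position 2 '(': depth becomes 3
  Position 3 ')': depth becomes 2
  Position 4 ')': depth becomes 1
  Position 5 '(': depth becomes 2
  Position 6 ')': depth becomes 1
  Position 7 ')': depth becomes 0
  Position 8 '(': depth becomes 1
  Position 9 ')': depth becomes 0
  Position 10 '(': depth becomes 1
  Position 11 ')': depth becomes 0
  Position 12 '(': depth becomes 1
  Position 13 '(': depth becomes 2
  Position 14 '(': depth becomes 3
  Position 15 ')': depth becomes 2
  Position 16 ')': depth becomes 1
  Position 17 ')': depth becomes 0
Maximum depth reached: 3

3


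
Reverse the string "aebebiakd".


Input: aebebiakd
Reading characters right to left:
  Position 8: 'd'
  Position 7: 'k'
  Position 6: 'a'
  Position 5: 'i'
  Position 4: 'b'
  Position 3: 'e'
  Position 2: 'b'
  Position 1: 'e'
  Position 0: 'a'
Reversed: dkaibebea

dkaibebea


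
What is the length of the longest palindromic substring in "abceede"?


Input: "abceede"
Checking substrings for palindromes:
  [4:7] "ede" (len 3) => palindrome
  [3:5] "ee" (len 2) => palindrome
Longest palindromic substring: "ede" with length 3

3


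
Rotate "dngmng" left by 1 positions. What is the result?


Input: "dngmng", rotate left by 1
First 1 characters: "d"
Remaining characters: "ngmng"
Concatenate remaining + first: "ngmng" + "d" = "ngmngd"

ngmngd


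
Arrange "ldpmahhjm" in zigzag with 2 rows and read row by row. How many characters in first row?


Zigzag "ldpmahhjm" into 2 rows:
Placing characters:
  'l' => row 0
  'd' => row 1
  'p' => row 0
  'm' => row 1
  'a' => row 0
  'h' => row 1
  'h' => row 0
  'j' => row 1
  'm' => row 0
Rows:
  Row 0: "lpahm"
  Row 1: "dmhj"
First row length: 5

5


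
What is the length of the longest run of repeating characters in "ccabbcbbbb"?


Input: "ccabbcbbbb"
Scanning for longest run:
  Position 1 ('c'): continues run of 'c', length=2
  Position 2 ('a'): new char, reset run to 1
  Position 3 ('b'): new char, reset run to 1
  Position 4 ('b'): continues run of 'b', length=2
  Position 5 ('c'): new char, reset run to 1
  Position 6 ('b'): new char, reset run to 1
  Position 7 ('b'): continues run of 'b', length=2
  Position 8 ('b'): continues run of 'b', length=3
  Position 9 ('b'): continues run of 'b', length=4
Longest run: 'b' with length 4

4


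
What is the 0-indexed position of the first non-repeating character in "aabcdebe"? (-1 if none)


Input: aabcdebe
Character frequencies:
  'a': 2
  'b': 2
  'c': 1
  'd': 1
  'e': 2
Scanning left to right for freq == 1:
  Position 0 ('a'): freq=2, skip
  Position 1 ('a'): freq=2, skip
  Position 2 ('b'): freq=2, skip
  Position 3 ('c'): unique! => answer = 3

3


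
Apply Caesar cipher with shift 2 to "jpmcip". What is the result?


Caesar cipher: shift "jpmcip" by 2
  'j' (pos 9) + 2 = pos 11 = 'l'
  'p' (pos 15) + 2 = pos 17 = 'r'
  'm' (pos 12) + 2 = pos 14 = 'o'
  'c' (pos 2) + 2 = pos 4 = 'e'
  'i' (pos 8) + 2 = pos 10 = 'k'
  'p' (pos 15) + 2 = pos 17 = 'r'
Result: lroekr

lroekr


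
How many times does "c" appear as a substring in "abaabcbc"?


Searching for "c" in "abaabcbc"
Scanning each position:
  Position 0: "a" => no
  Position 1: "b" => no
  Position 2: "a" => no
  Position 3: "a" => no
  Position 4: "b" => no
  Position 5: "c" => MATCH
  Position 6: "b" => no
  Position 7: "c" => MATCH
Total occurrences: 2

2


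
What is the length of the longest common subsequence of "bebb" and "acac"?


LCS of "bebb" and "acac"
DP table:
           a    c    a    c
      0    0    0    0    0
  b   0    0    0    0    0
  e   0    0    0    0    0
  b   0    0    0    0    0
  b   0    0    0    0    0
LCS length = dp[4][4] = 0

0


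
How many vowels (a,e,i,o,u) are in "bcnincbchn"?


Input: bcnincbchn
Checking each character:
  'b' at position 0: consonant
  'c' at position 1: consonant
  'n' at position 2: consonant
  'i' at position 3: vowel (running total: 1)
  'n' at position 4: consonant
  'c' at position 5: consonant
  'b' at position 6: consonant
  'c' at position 7: consonant
  'h' at position 8: consonant
  'n' at position 9: consonant
Total vowels: 1

1


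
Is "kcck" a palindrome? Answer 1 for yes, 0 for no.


Input: kcck
Reversed: kcck
  Compare pos 0 ('k') with pos 3 ('k'): match
  Compare pos 1 ('c') with pos 2 ('c'): match
Result: palindrome

1


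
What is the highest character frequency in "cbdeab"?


Input: cbdeab
Character counts:
  'a': 1
  'b': 2
  'c': 1
  'd': 1
  'e': 1
Maximum frequency: 2

2


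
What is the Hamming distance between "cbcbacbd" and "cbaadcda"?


Comparing "cbcbacbd" and "cbaadcda" position by position:
  Position 0: 'c' vs 'c' => same
  Position 1: 'b' vs 'b' => same
  Position 2: 'c' vs 'a' => differ
  Position 3: 'b' vs 'a' => differ
  Position 4: 'a' vs 'd' => differ
  Position 5: 'c' vs 'c' => same
  Position 6: 'b' vs 'd' => differ
  Position 7: 'd' vs 'a' => differ
Total differences (Hamming distance): 5

5


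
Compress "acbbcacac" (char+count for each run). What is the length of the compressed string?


Input: acbbcacac
Runs:
  'a' x 1 => "a1"
  'c' x 1 => "c1"
  'b' x 2 => "b2"
  'c' x 1 => "c1"
  'a' x 1 => "a1"
  'c' x 1 => "c1"
  'a' x 1 => "a1"
  'c' x 1 => "c1"
Compressed: "a1c1b2c1a1c1a1c1"
Compressed length: 16

16


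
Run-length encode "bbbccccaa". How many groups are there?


Input: bbbccccaa
Scanning for consecutive runs:
  Group 1: 'b' x 3 (positions 0-2)
  Group 2: 'c' x 4 (positions 3-6)
  Group 3: 'a' x 2 (positions 7-8)
Total groups: 3

3


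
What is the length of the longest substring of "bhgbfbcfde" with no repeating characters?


Input: "bhgbfbcfde"
Sliding window (track last position of each char):
  Position 0 ('b'): window [0,0] length 1 -- new best
  Position 1 ('h'): window [0,1] length 2 -- new best
  Position 2 ('g'): window [0,2] length 3 -- new best
  Position 3 ('b'): repeat (last at 0), move window start to 1
  Position 3 ('b'): window [1,3] length 3
  Position 4 ('f'): window [1,4] length 4 -- new best
  Position 5 ('b'): repeat (last at 3), move window start to 4
  Position 5 ('b'): window [4,5] length 2
  Position 6 ('c'): window [4,6] length 3
  Position 7 ('f'): repeat (last at 4), move window start to 5
  Position 7 ('f'): window [5,7] length 3
  Position 8 ('d'): window [5,8] length 4
  Position 9 ('e'): window [5,9] length 5 -- new best
Longest substring with no repeats: "bcfde" with length 5

5


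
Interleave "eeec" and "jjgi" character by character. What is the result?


Interleaving "eeec" and "jjgi":
  Position 0: 'e' from first, 'j' from second => "ej"
  Position 1: 'e' from first, 'j' from second => "ej"
  Position 2: 'e' from first, 'g' from second => "eg"
  Position 3: 'c' from first, 'i' from second => "ci"
Result: ejejegci

ejejegci


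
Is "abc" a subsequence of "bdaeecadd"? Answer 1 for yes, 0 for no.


Check if "abc" is a subsequence of "bdaeecadd"
Greedy scan:
  Position 0 ('b'): no match needed
  Position 1 ('d'): no match needed
  Position 2 ('a'): matches sub[0] = 'a'
  Position 3 ('e'): no match needed
  Position 4 ('e'): no match needed
  Position 5 ('c'): no match needed
  Position 6 ('a'): no match needed
  Position 7 ('d'): no match needed
  Position 8 ('d'): no match needed
Only matched 1/3 characters => not a subsequence

0


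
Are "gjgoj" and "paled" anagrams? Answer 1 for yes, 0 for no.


Strings: "gjgoj", "paled"
Sorted first:  ggjjo
Sorted second: adelp
Differ at position 0: 'g' vs 'a' => not anagrams

0


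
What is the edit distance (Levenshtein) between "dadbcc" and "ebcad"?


Computing edit distance: "dadbcc" -> "ebcad"
DP table:
           e    b    c    a    d
      0    1    2    3    4    5
  d   1    1    2    3    4    4
  a   2    2    2    3    3    4
  d   3    3    3    3    4    3
  b   4    4    3    4    4    4
  c   5    5    4    3    4    5
  c   6    6    5    4    4    5
Edit distance = dp[6][5] = 5

5


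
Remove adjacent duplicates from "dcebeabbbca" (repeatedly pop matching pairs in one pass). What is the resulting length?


Input: dcebeabbbca
Stack-based adjacent duplicate removal:
  Read 'd': push. Stack: d
  Read 'c': push. Stack: dc
  Read 'e': push. Stack: dce
  Read 'b': push. Stack: dceb
  Read 'e': push. Stack: dcebe
  Read 'a': push. Stack: dcebea
  Read 'b': push. Stack: dcebeab
  Read 'b': matches stack top 'b' => pop. Stack: dcebea
  Read 'b': push. Stack: dcebeab
  Read 'c': push. Stack: dcebeabc
  Read 'a': push. Stack: dcebeabca
Final stack: "dcebeabca" (length 9)

9


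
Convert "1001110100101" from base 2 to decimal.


Input: "1001110100101" in base 2
Positional expansion:
  Digit '1' (value 1) x 2^12 = 4096
  Digit '0' (value 0) x 2^11 = 0
  Digit '0' (value 0) x 2^10 = 0
  Digit '1' (value 1) x 2^9 = 512
  Digit '1' (value 1) x 2^8 = 256
  Digit '1' (value 1) x 2^7 = 128
  Digit '0' (value 0) x 2^6 = 0
  Digit '1' (value 1) x 2^5 = 32
  Digit '0' (value 0) x 2^4 = 0
  Digit '0' (value 0) x 2^3 = 0
  Digit '1' (value 1) x 2^2 = 4
  Digit '0' (value 0) x 2^1 = 0
  Digit '1' (value 1) x 2^0 = 1
Sum = 5029

5029


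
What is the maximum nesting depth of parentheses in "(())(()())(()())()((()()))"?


Input: "(())(()())(()())()((()()))"
Tracking depth:
  Position 0 '(': depth becomes 1
  Position 1 '(': depth becomes 2
  Position 2 ')': depth becomes 1
  Position 3 ')': depth becomes 0
  Position 4 '(': depth becomes 1
  Position 5 '(': depth becomes 2
  Position 6 ')': depth becomes 1
  Position 7 '(': depth becomes 2
  Position 8 ')': depth becomes 1
  Position 9 ')': depth becomes 0
  Position 10 '(': depth becomes 1
  Position 11 '(': depth becomes 2
  Position 12 ')': depth becomes 1
  Position 13 '(': depth becomes 2
  Position 14 ')': depth becomes 1
  Position 15 ')': depth becomes 0
  Position 16 '(': depth becomes 1
  Position 17 ')': depth becomes 0
  Position 18 '(': depth becomes 1
  Position 19 '(': depth becomes 2
  Position 20 '(': depth becomes 3
  Position 21 ')': depth becomes 2
  Position 22 '(': depth becomes 3
  Position 23 ')': depth becomes 2
  Position 24 ')': depth becomes 1
  Position 25 ')': depth becomes 0
Maximum depth reached: 3

3


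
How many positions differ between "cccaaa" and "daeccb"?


Comparing "cccaaa" and "daeccb" position by position:
  Position 0: 'c' vs 'd' => DIFFER
  Position 1: 'c' vs 'a' => DIFFER
  Position 2: 'c' vs 'e' => DIFFER
  Position 3: 'a' vs 'c' => DIFFER
  Position 4: 'a' vs 'c' => DIFFER
  Position 5: 'a' vs 'b' => DIFFER
Positions that differ: 6

6


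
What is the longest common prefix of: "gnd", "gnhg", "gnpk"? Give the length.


Words: gnd, gnhg, gnpk
  Position 0: all 'g' => match
  Position 1: all 'n' => match
  Position 2: ('d', 'h', 'p') => mismatch, stop
LCP = "gn" (length 2)

2


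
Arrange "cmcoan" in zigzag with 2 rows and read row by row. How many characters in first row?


Zigzag "cmcoan" into 2 rows:
Placing characters:
  'c' => row 0
  'm' => row 1
  'c' => row 0
  'o' => row 1
  'a' => row 0
  'n' => row 1
Rows:
  Row 0: "cca"
  Row 1: "mon"
First row length: 3

3


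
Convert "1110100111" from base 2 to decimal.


Input: "1110100111" in base 2
Positional expansion:
  Digit '1' (value 1) x 2^9 = 512
  Digit '1' (value 1) x 2^8 = 256
  Digit '1' (value 1) x 2^7 = 128
  Digit '0' (value 0) x 2^6 = 0
  Digit '1' (value 1) x 2^5 = 32
  Digit '0' (value 0) x 2^4 = 0
  Digit '0' (value 0) x 2^3 = 0
  Digit '1' (value 1) x 2^2 = 4
  Digit '1' (value 1) x 2^1 = 2
  Digit '1' (value 1) x 2^0 = 1
Sum = 935

935


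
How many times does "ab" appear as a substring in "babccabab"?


Searching for "ab" in "babccabab"
Scanning each position:
  Position 0: "ba" => no
  Position 1: "ab" => MATCH
  Position 2: "bc" => no
  Position 3: "cc" => no
  Position 4: "ca" => no
  Position 5: "ab" => MATCH
  Position 6: "ba" => no
  Position 7: "ab" => MATCH
Total occurrences: 3

3


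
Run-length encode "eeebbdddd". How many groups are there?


Input: eeebbdddd
Scanning for consecutive runs:
  Group 1: 'e' x 3 (positions 0-2)
  Group 2: 'b' x 2 (positions 3-4)
  Group 3: 'd' x 4 (positions 5-8)
Total groups: 3

3


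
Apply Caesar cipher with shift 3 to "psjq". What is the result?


Caesar cipher: shift "psjq" by 3
  'p' (pos 15) + 3 = pos 18 = 's'
  's' (pos 18) + 3 = pos 21 = 'v'
  'j' (pos 9) + 3 = pos 12 = 'm'
  'q' (pos 16) + 3 = pos 19 = 't'
Result: svmt

svmt


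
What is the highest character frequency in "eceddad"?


Input: eceddad
Character counts:
  'a': 1
  'c': 1
  'd': 3
  'e': 2
Maximum frequency: 3

3


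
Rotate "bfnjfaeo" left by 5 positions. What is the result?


Input: "bfnjfaeo", rotate left by 5
First 5 characters: "bfnjf"
Remaining characters: "aeo"
Concatenate remaining + first: "aeo" + "bfnjf" = "aeobfnjf"

aeobfnjf


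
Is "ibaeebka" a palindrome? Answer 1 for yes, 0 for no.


Input: ibaeebka
Reversed: akbeeabi
  Compare pos 0 ('i') with pos 7 ('a'): MISMATCH
  Compare pos 1 ('b') with pos 6 ('k'): MISMATCH
  Compare pos 2 ('a') with pos 5 ('b'): MISMATCH
  Compare pos 3 ('e') with pos 4 ('e'): match
Result: not a palindrome

0


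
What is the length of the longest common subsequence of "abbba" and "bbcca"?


LCS of "abbba" and "bbcca"
DP table:
           b    b    c    c    a
      0    0    0    0    0    0
  a   0    0    0    0    0    1
  b   0    1    1    1    1    1
  b   0    1    2    2    2    2
  b   0    1    2    2    2    2
  a   0    1    2    2    2    3
LCS length = dp[5][5] = 3

3


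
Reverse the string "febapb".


Input: febapb
Reading characters right to left:
  Position 5: 'b'
  Position 4: 'p'
  Position 3: 'a'
  Position 2: 'b'
  Position 1: 'e'
  Position 0: 'f'
Reversed: bpabef

bpabef


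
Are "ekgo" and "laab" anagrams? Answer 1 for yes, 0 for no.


Strings: "ekgo", "laab"
Sorted first:  egko
Sorted second: aabl
Differ at position 0: 'e' vs 'a' => not anagrams

0


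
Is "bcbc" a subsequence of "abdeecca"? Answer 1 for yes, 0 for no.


Check if "bcbc" is a subsequence of "abdeecca"
Greedy scan:
  Position 0 ('a'): no match needed
  Position 1 ('b'): matches sub[0] = 'b'
  Position 2 ('d'): no match needed
  Position 3 ('e'): no match needed
  Position 4 ('e'): no match needed
  Position 5 ('c'): matches sub[1] = 'c'
  Position 6 ('c'): no match needed
  Position 7 ('a'): no match needed
Only matched 2/4 characters => not a subsequence

0


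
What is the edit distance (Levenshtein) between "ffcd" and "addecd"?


Computing edit distance: "ffcd" -> "addecd"
DP table:
           a    d    d    e    c    d
      0    1    2    3    4    5    6
  f   1    1    2    3    4    5    6
  f   2    2    2    3    4    5    6
  c   3    3    3    3    4    4    5
  d   4    4    3    3    4    5    4
Edit distance = dp[4][6] = 4

4


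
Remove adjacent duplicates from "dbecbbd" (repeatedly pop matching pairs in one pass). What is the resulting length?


Input: dbecbbd
Stack-based adjacent duplicate removal:
  Read 'd': push. Stack: d
  Read 'b': push. Stack: db
  Read 'e': push. Stack: dbe
  Read 'c': push. Stack: dbec
  Read 'b': push. Stack: dbecb
  Read 'b': matches stack top 'b' => pop. Stack: dbec
  Read 'd': push. Stack: dbecd
Final stack: "dbecd" (length 5)

5


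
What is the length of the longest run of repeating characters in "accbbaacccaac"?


Input: "accbbaacccaac"
Scanning for longest run:
  Position 1 ('c'): new char, reset run to 1
  Position 2 ('c'): continues run of 'c', length=2
  Position 3 ('b'): new char, reset run to 1
  Position 4 ('b'): continues run of 'b', length=2
  Position 5 ('a'): new char, reset run to 1
  Position 6 ('a'): continues run of 'a', length=2
  Position 7 ('c'): new char, reset run to 1
  Position 8 ('c'): continues run of 'c', length=2
  Position 9 ('c'): continues run of 'c', length=3
  Position 10 ('a'): new char, reset run to 1
  Position 11 ('a'): continues run of 'a', length=2
  Position 12 ('c'): new char, reset run to 1
Longest run: 'c' with length 3

3


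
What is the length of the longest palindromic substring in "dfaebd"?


Input: "dfaebd"
Checking substrings for palindromes:
  No multi-char palindromic substrings found
Longest palindromic substring: "d" with length 1

1


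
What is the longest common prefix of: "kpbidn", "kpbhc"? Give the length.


Words: kpbidn, kpbhc
  Position 0: all 'k' => match
  Position 1: all 'p' => match
  Position 2: all 'b' => match
  Position 3: ('i', 'h') => mismatch, stop
LCP = "kpb" (length 3)

3


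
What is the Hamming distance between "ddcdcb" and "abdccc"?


Comparing "ddcdcb" and "abdccc" position by position:
  Position 0: 'd' vs 'a' => differ
  Position 1: 'd' vs 'b' => differ
  Position 2: 'c' vs 'd' => differ
  Position 3: 'd' vs 'c' => differ
  Position 4: 'c' vs 'c' => same
  Position 5: 'b' vs 'c' => differ
Total differences (Hamming distance): 5

5


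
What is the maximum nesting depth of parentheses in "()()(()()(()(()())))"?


Input: "()()(()()(()(()())))"
Tracking depth:
  Position 0 '(': depth becomes 1
  Position 1 ')': depth becomes 0
  Position 2 '(': depth becomes 1
  Position 3 ')': depth becomes 0
  Position 4 '(': depth becomes 1
  Position 5 '(': depth becomes 2
  Position 6 ')': depth becomes 1
  Position 7 '(': depth becomes 2
  Position 8 ')': depth becomes 1
  Position 9 '(': depth becomes 2
  Position 10 '(': depth becomes 3
  Position 11 ')': depth becomes 2
  Position 12 '(': depth becomes 3
  Position 13 '(': depth becomes 4
  Position 14 ')': depth becomes 3
  Position 15 '(': depth becomes 4
  Position 16 ')': depth becomes 3
  Position 17 ')': depth becomes 2
  Position 18 ')': depth becomes 1
  Position 19 ')': depth becomes 0
Maximum depth reached: 4

4


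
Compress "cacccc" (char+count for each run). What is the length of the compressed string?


Input: cacccc
Runs:
  'c' x 1 => "c1"
  'a' x 1 => "a1"
  'c' x 4 => "c4"
Compressed: "c1a1c4"
Compressed length: 6

6


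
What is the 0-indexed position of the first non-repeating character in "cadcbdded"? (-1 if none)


Input: cadcbdded
Character frequencies:
  'a': 1
  'b': 1
  'c': 2
  'd': 4
  'e': 1
Scanning left to right for freq == 1:
  Position 0 ('c'): freq=2, skip
  Position 1 ('a'): unique! => answer = 1

1


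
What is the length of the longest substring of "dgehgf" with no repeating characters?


Input: "dgehgf"
Sliding window (track last position of each char):
  Position 0 ('d'): window [0,0] length 1 -- new best
  Position 1 ('g'): window [0,1] length 2 -- new best
  Position 2 ('e'): window [0,2] length 3 -- new best
  Position 3 ('h'): window [0,3] length 4 -- new best
  Position 4 ('g'): repeat (last at 1), move window start to 2
  Position 4 ('g'): window [2,4] length 3
  Position 5 ('f'): window [2,5] length 4
Longest substring with no repeats: "dgeh" with length 4

4


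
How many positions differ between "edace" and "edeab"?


Comparing "edace" and "edeab" position by position:
  Position 0: 'e' vs 'e' => same
  Position 1: 'd' vs 'd' => same
  Position 2: 'a' vs 'e' => DIFFER
  Position 3: 'c' vs 'a' => DIFFER
  Position 4: 'e' vs 'b' => DIFFER
Positions that differ: 3

3


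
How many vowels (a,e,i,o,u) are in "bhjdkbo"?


Input: bhjdkbo
Checking each character:
  'b' at position 0: consonant
  'h' at position 1: consonant
  'j' at position 2: consonant
  'd' at position 3: consonant
  'k' at position 4: consonant
  'b' at position 5: consonant
  'o' at position 6: vowel (running total: 1)
Total vowels: 1

1


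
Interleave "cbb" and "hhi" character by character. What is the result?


Interleaving "cbb" and "hhi":
  Position 0: 'c' from first, 'h' from second => "ch"
  Position 1: 'b' from first, 'h' from second => "bh"
  Position 2: 'b' from first, 'i' from second => "bi"
Result: chbhbi

chbhbi


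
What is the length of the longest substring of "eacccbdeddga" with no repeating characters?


Input: "eacccbdeddga"
Sliding window (track last position of each char):
  Position 0 ('e'): window [0,0] length 1 -- new best
  Position 1 ('a'): window [0,1] length 2 -- new best
  Position 2 ('c'): window [0,2] length 3 -- new best
  Position 3 ('c'): repeat (last at 2), move window start to 3
  Position 3 ('c'): window [3,3] length 1
  Position 4 ('c'): repeat (last at 3), move window start to 4
  Position 4 ('c'): window [4,4] length 1
  Position 5 ('b'): window [4,5] length 2
  Position 6 ('d'): window [4,6] length 3
  Position 7 ('e'): window [4,7] length 4 -- new best
  Position 8 ('d'): repeat (last at 6), move window start to 7
  Position 8 ('d'): window [7,8] length 2
  Position 9 ('d'): repeat (last at 8), move window start to 9
  Position 9 ('d'): window [9,9] length 1
  Position 10 ('g'): window [9,10] length 2
  Position 11 ('a'): window [9,11] length 3
Longest substring with no repeats: "cbde" with length 4

4


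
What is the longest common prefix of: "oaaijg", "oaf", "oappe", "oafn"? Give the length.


Words: oaaijg, oaf, oappe, oafn
  Position 0: all 'o' => match
  Position 1: all 'a' => match
  Position 2: ('a', 'f', 'p', 'f') => mismatch, stop
LCP = "oa" (length 2)

2


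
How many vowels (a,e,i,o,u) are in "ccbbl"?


Input: ccbbl
Checking each character:
  'c' at position 0: consonant
  'c' at position 1: consonant
  'b' at position 2: consonant
  'b' at position 3: consonant
  'l' at position 4: consonant
Total vowels: 0

0
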